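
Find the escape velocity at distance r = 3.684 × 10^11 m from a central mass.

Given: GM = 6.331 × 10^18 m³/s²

Escape velocity comes from setting total energy to zero: ½v² − GM/r = 0 ⇒ v_esc = √(2GM / r).
v_esc = √(2 · 6.331e+18 / 3.684e+11) m/s ≈ 5863 m/s = 5.863 km/s.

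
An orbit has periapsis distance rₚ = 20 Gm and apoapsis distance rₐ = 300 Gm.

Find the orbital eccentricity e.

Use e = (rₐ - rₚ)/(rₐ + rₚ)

Convert to SI: rₚ = 20 Gm = 2e+10 m; rₐ = 300 Gm = 3e+11 m.
e = (rₐ − rₚ) / (rₐ + rₚ).
e = (3e+11 − 2e+10) / (3e+11 + 2e+10) = 2.8e+11 / 3.2e+11 ≈ 0.875.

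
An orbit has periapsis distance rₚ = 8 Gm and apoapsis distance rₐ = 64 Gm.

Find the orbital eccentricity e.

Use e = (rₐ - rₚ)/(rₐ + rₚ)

Convert to SI: rₚ = 8 Gm = 8e+09 m; rₐ = 64 Gm = 6.4e+10 m.
e = (rₐ − rₚ) / (rₐ + rₚ).
e = (6.4e+10 − 8e+09) / (6.4e+10 + 8e+09) = 5.6e+10 / 7.2e+10 ≈ 0.7778.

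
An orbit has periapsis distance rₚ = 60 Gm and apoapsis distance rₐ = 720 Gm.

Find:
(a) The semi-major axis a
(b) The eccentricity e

Convert to SI: rₚ = 60 Gm = 6e+10 m; rₐ = 720 Gm = 7.2e+11 m.
(a) a = (rₚ + rₐ) / 2 = (6e+10 + 7.2e+11) / 2 ≈ 3.9e+11 m = 390 Gm.
(b) e = (rₐ − rₚ) / (rₐ + rₚ) = (7.2e+11 − 6e+10) / (7.2e+11 + 6e+10) ≈ 0.8462.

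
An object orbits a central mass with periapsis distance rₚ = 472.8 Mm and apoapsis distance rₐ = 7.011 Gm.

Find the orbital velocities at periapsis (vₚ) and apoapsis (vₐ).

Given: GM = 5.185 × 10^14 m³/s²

Convert to SI: rₚ = 472.8 Mm = 4.728e+08 m; rₐ = 7.011 Gm = 7.011e+09 m.
Use the vis-viva equation v² = GM(2/r − 1/a) with a = (rₚ + rₐ)/2 = (4.728e+08 + 7.011e+09)/2 = 3.7419e+09 m.
vₚ = √(GM · (2/rₚ − 1/a)) = √(5.185e+14 · (2/4.728e+08 − 1/3.7419e+09)) m/s ≈ 1433 m/s = 1.433 km/s.
vₐ = √(GM · (2/rₐ − 1/a)) = √(5.185e+14 · (2/7.011e+09 − 1/3.7419e+09)) m/s ≈ 96.67 m/s = 96.67 m/s.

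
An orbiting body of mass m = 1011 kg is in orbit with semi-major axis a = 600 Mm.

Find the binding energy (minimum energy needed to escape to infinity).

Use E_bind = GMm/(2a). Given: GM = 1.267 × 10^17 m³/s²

Convert to SI: a = 600 Mm = 6e+08 m.
Total orbital energy is E = −GMm/(2a); binding energy is E_bind = −E = GMm/(2a).
E_bind = 1.267e+17 · 1011 / (2 · 6e+08) J ≈ 1.067e+11 J = 106.7 GJ.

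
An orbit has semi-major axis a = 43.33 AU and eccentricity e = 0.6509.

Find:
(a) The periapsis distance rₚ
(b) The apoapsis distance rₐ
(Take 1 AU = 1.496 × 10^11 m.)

Convert to SI: a = 43.33 AU = 6.48217e+12 m.
(a) rₚ = a(1 − e) = 6.48217e+12 · (1 − 0.6509) = 6.48217e+12 · 0.3491 ≈ 2.263e+12 m = 15.13 AU.
(b) rₐ = a(1 + e) = 6.48217e+12 · (1 + 0.6509) = 6.48217e+12 · 1.6509 ≈ 1.07e+13 m = 71.53 AU.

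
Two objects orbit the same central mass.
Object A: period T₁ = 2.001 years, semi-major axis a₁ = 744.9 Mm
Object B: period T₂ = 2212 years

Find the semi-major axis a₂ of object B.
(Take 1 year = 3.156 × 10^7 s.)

Convert to SI: T₁ = 2.001 years = 6.31516e+07 s; a₁ = 744.9 Mm = 7.449e+08 m; T₂ = 2212 years = 6.98107e+10 s.
Kepler's third law: (T₁/T₂)² = (a₁/a₂)³ ⇒ a₂ = a₁ · (T₂/T₁)^(2/3).
T₂/T₁ = 6.98107e+10 / 6.31516e+07 = 1105.45.
a₂ = 7.449e+08 · (1105.45)^(2/3) m ≈ 7.964e+10 m = 79.64 Gm.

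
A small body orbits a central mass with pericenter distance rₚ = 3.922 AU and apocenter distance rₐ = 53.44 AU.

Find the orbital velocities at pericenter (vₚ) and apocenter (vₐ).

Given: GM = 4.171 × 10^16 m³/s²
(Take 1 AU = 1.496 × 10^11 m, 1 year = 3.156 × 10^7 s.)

Convert to SI: rₚ = 3.922 AU = 5.86731e+11 m; rₐ = 53.44 AU = 7.99462e+12 m.
Use the vis-viva equation v² = GM(2/r − 1/a) with a = (rₚ + rₐ)/2 = (5.86731e+11 + 7.99462e+12)/2 = 4.29068e+12 m.
vₚ = √(GM · (2/rₚ − 1/a)) = √(4.171e+16 · (2/5.86731e+11 − 1/4.29068e+12)) m/s ≈ 363.9 m/s = 0.07678 AU/year.
vₐ = √(GM · (2/rₐ − 1/a)) = √(4.171e+16 · (2/7.99462e+12 − 1/4.29068e+12)) m/s ≈ 26.71 m/s = 0.005635 AU/year.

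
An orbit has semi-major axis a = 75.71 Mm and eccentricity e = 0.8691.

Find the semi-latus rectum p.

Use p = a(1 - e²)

Convert to SI: a = 75.71 Mm = 7.571e+07 m.
p = a (1 − e²).
p = 7.571e+07 · (1 − (0.8691)²) = 7.571e+07 · 0.244665 ≈ 1.852e+07 m = 18.52 Mm.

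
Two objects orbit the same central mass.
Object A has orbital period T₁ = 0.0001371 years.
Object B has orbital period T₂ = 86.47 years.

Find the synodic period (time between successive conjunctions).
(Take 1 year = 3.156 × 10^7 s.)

Convert to SI: T₁ = 0.0001371 years = 4326.88 s; T₂ = 86.47 years = 2.72899e+09 s.
T_syn = |T₁ · T₂ / (T₁ − T₂)|.
T_syn = |4326.88 · 2.72899e+09 / (4326.88 − 2.72899e+09)| s ≈ 4327 s = 0.0001371 years.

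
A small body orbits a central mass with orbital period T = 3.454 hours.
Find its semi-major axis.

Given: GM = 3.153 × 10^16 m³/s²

Convert to SI: T = 3.454 hours = 12434.4 s.
Invert Kepler's third law: a = (GM · T² / (4π²))^(1/3).
Substituting T = 12434.4 s and GM = 3.153e+16 m³/s²:
a = (3.153e+16 · (12434.4)² / (4π²))^(1/3) m
a ≈ 4.98e+07 m = 4.98 × 10^7 m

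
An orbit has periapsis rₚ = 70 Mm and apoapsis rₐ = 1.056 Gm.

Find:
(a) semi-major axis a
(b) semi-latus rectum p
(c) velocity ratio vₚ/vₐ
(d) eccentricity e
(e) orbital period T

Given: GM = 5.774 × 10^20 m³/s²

Convert to SI: rₚ = 70 Mm = 7e+07 m; rₐ = 1.056 Gm = 1.056e+09 m.
(a) a = (rₚ + rₐ)/2 = (7e+07 + 1.056e+09)/2 ≈ 5.63e+08 m
(b) From a = (rₚ + rₐ)/2 = 5.63e+08 m and e = (rₐ − rₚ)/(rₐ + rₚ) = 0.875666, p = a(1 − e²) = 5.63e+08 · (1 − (0.875666)²) ≈ 1.313e+08 m
(c) Conservation of angular momentum (rₚvₚ = rₐvₐ) gives vₚ/vₐ = rₐ/rₚ = 1.056e+09/7e+07 ≈ 15.09
(d) e = (rₐ − rₚ)/(rₐ + rₚ) = (1.056e+09 − 7e+07)/(1.056e+09 + 7e+07) ≈ 0.8757
(e) With a = (rₚ + rₐ)/2 = 5.63e+08 m, T = 2π √(a³/GM) = 2π √((5.63e+08)³/5.774e+20) s ≈ 3493 s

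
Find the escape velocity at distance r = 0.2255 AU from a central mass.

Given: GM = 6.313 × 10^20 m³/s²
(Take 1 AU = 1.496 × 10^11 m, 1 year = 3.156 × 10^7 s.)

Convert to SI: r = 0.2255 AU = 3.37348e+10 m.
Escape velocity comes from setting total energy to zero: ½v² − GM/r = 0 ⇒ v_esc = √(2GM / r).
v_esc = √(2 · 6.313e+20 / 3.37348e+10) m/s ≈ 1.935e+05 m/s = 40.81 AU/year.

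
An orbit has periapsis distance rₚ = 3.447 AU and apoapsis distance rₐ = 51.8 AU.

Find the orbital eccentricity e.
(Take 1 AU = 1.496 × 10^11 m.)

Convert to SI: rₚ = 3.447 AU = 5.15671e+11 m; rₐ = 51.8 AU = 7.74928e+12 m.
e = (rₐ − rₚ) / (rₐ + rₚ).
e = (7.74928e+12 − 5.15671e+11) / (7.74928e+12 + 5.15671e+11) = 7.23361e+12 / 8.26495e+12 ≈ 0.8752.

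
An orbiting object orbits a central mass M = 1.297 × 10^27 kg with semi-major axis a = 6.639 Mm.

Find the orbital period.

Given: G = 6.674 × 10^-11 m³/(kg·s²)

Convert to SI: a = 6.639 Mm = 6.639e+06 m.
GM = G · M = 6.674e-11 · 1.297e+27 = 8.65618e+16 m³/s².
Kepler's third law: T = 2π √(a³ / GM).
Substituting a = 6.639e+06 m and GM = 8.65618e+16 m³/s²:
T = 2π √((6.639e+06)³ / 8.65618e+16) s
T ≈ 365.3 s = 6.089 minutes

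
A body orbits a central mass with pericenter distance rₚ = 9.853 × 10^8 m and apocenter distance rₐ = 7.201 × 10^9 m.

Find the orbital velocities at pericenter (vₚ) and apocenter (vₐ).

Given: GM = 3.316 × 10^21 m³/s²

Use the vis-viva equation v² = GM(2/r − 1/a) with a = (rₚ + rₐ)/2 = (9.853e+08 + 7.201e+09)/2 = 4.09315e+09 m.
vₚ = √(GM · (2/rₚ − 1/a)) = √(3.316e+21 · (2/9.853e+08 − 1/4.09315e+09)) m/s ≈ 2.433e+06 m/s = 2433 km/s.
vₐ = √(GM · (2/rₐ − 1/a)) = √(3.316e+21 · (2/7.201e+09 − 1/4.09315e+09)) m/s ≈ 3.329e+05 m/s = 332.9 km/s.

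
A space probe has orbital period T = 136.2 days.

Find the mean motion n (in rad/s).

Convert to SI: T = 136.2 days = 1.17677e+07 s.
n = 2π / T.
n = 2π / 1.17677e+07 s ≈ 5.339e-07 rad/s.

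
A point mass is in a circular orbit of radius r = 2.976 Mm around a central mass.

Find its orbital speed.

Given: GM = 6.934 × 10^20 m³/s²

Convert to SI: r = 2.976 Mm = 2.976e+06 m.
For a circular orbit, gravity supplies the centripetal force, so v = √(GM / r).
v = √(6.934e+20 / 2.976e+06) m/s ≈ 1.526e+07 m/s = 1.526e+04 km/s.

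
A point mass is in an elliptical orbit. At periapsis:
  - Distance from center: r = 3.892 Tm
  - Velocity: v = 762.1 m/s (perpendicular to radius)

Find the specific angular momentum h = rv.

Convert to SI: r = 3.892 Tm = 3.892e+12 m.
With v perpendicular to r, h = r · v.
h = 3.892e+12 · 762.1 m²/s ≈ 2.966e+15 m²/s.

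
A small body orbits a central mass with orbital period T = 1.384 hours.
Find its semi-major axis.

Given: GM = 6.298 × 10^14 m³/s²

Convert to SI: T = 1.384 hours = 4982.4 s.
Invert Kepler's third law: a = (GM · T² / (4π²))^(1/3).
Substituting T = 4982.4 s and GM = 6.298e+14 m³/s²:
a = (6.298e+14 · (4982.4)² / (4π²))^(1/3) m
a ≈ 7.344e+06 m = 7.344 Mm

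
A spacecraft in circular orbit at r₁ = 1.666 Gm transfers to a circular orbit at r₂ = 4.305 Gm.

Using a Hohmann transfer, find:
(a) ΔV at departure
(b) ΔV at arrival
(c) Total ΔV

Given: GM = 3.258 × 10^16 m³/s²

Convert to SI: r₁ = 1.666 Gm = 1.666e+09 m; r₂ = 4.305 Gm = 4.305e+09 m.
Transfer semi-major axis: a_t = (r₁ + r₂)/2 = (1.666e+09 + 4.305e+09)/2 = 2.9855e+09 m.
Circular speeds: v₁ = √(GM/r₁) = 4422.2 m/s, v₂ = √(GM/r₂) = 2750.99 m/s.
Transfer speeds (vis-viva v² = GM(2/r − 1/a_t)): v₁ᵗ = 5310.26 m/s, v₂ᵗ = 2055.03 m/s.
(a) ΔV₁ = |v₁ᵗ − v₁| ≈ 888.1 m/s = 888.1 m/s.
(b) ΔV₂ = |v₂ − v₂ᵗ| ≈ 696 m/s = 696 m/s.
(c) ΔV_total = ΔV₁ + ΔV₂ ≈ 1584 m/s = 1.584 km/s.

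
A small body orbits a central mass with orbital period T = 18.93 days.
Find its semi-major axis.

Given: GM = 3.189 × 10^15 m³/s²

Convert to SI: T = 18.93 days = 1.63555e+06 s.
Invert Kepler's third law: a = (GM · T² / (4π²))^(1/3).
Substituting T = 1.63555e+06 s and GM = 3.189e+15 m³/s²:
a = (3.189e+15 · (1.63555e+06)² / (4π²))^(1/3) m
a ≈ 6.001e+08 m = 600.1 Mm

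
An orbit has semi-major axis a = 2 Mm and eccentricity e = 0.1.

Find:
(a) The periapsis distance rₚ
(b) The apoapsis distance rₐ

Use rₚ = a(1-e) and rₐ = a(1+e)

Convert to SI: a = 2 Mm = 2e+06 m.
(a) rₚ = a(1 − e) = 2e+06 · (1 − 0.1) = 2e+06 · 0.9 ≈ 1.8e+06 m = 1.8 Mm.
(b) rₐ = a(1 + e) = 2e+06 · (1 + 0.1) = 2e+06 · 1.1 ≈ 2.2e+06 m = 2.2 Mm.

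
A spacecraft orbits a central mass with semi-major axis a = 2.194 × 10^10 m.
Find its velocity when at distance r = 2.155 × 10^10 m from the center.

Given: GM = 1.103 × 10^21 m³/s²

Vis-viva: v = √(GM · (2/r − 1/a)).
2/r − 1/a = 2/2.155e+10 − 1/2.194e+10 = 4.72286e-11 m⁻¹.
v = √(1.103e+21 · 4.72286e-11) m/s ≈ 2.282e+05 m/s = 228.2 km/s.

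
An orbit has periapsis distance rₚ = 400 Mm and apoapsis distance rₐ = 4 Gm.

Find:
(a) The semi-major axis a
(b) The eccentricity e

Convert to SI: rₚ = 400 Mm = 4e+08 m; rₐ = 4 Gm = 4e+09 m.
(a) a = (rₚ + rₐ) / 2 = (4e+08 + 4e+09) / 2 ≈ 2.2e+09 m = 2.2 Gm.
(b) e = (rₐ − rₚ) / (rₐ + rₚ) = (4e+09 − 4e+08) / (4e+09 + 4e+08) ≈ 0.8182.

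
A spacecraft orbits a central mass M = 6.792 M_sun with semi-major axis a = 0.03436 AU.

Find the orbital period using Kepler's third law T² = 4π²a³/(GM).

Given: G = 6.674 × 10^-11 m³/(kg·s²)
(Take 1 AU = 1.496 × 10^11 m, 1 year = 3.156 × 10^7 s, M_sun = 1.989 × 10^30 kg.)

Convert to SI: a = 0.03436 AU = 5.14026e+09 m; M = 6.792 M_sun = 1.35093e+31 kg.
GM = G · M = 6.674e-11 · 1.35093e+31 = 9.0161e+20 m³/s².
Kepler's third law: T = 2π √(a³ / GM).
Substituting a = 5.14026e+09 m and GM = 9.0161e+20 m³/s²:
T = 2π √((5.14026e+09)³ / 9.0161e+20) s
T ≈ 7.712e+04 s = 0.002443 years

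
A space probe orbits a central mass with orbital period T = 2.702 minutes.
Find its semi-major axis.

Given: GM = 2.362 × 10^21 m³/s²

Convert to SI: T = 2.702 minutes = 162.12 s.
Invert Kepler's third law: a = (GM · T² / (4π²))^(1/3).
Substituting T = 162.12 s and GM = 2.362e+21 m³/s²:
a = (2.362e+21 · (162.12)² / (4π²))^(1/3) m
a ≈ 1.163e+08 m = 116.3 Mm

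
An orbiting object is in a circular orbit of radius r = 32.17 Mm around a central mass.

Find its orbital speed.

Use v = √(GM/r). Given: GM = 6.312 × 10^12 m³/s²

Convert to SI: r = 32.17 Mm = 3.217e+07 m.
For a circular orbit, gravity supplies the centripetal force, so v = √(GM / r).
v = √(6.312e+12 / 3.217e+07) m/s ≈ 443 m/s = 443 m/s.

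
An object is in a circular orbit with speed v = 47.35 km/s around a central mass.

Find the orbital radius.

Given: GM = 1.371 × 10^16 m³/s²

Convert to SI: v = 47.35 km/s = 47350 m/s.
For a circular orbit, v² = GM / r, so r = GM / v².
r = 1.371e+16 / (47350)² m ≈ 6.115e+06 m = 6.115 Mm.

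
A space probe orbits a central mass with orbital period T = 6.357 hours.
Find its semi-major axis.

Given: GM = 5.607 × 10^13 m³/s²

Convert to SI: T = 6.357 hours = 22885.2 s.
Invert Kepler's third law: a = (GM · T² / (4π²))^(1/3).
Substituting T = 22885.2 s and GM = 5.607e+13 m³/s²:
a = (5.607e+13 · (22885.2)² / (4π²))^(1/3) m
a ≈ 9.061e+06 m = 9.061 Mm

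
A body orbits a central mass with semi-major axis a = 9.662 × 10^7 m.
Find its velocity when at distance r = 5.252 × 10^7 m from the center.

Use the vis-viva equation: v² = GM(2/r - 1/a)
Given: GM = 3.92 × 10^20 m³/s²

Vis-viva: v = √(GM · (2/r − 1/a)).
2/r − 1/a = 2/5.252e+07 − 1/9.662e+07 = 2.77309e-08 m⁻¹.
v = √(3.92e+20 · 2.77309e-08) m/s ≈ 3.297e+06 m/s = 3297 km/s.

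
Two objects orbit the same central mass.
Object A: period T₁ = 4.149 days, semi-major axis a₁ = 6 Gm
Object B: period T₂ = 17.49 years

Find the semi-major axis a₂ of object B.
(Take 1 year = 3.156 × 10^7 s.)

Convert to SI: T₁ = 4.149 days = 358474 s; a₁ = 6 Gm = 6e+09 m; T₂ = 17.49 years = 5.51984e+08 s.
Kepler's third law: (T₁/T₂)² = (a₁/a₂)³ ⇒ a₂ = a₁ · (T₂/T₁)^(2/3).
T₂/T₁ = 5.51984e+08 / 358474 = 1539.82.
a₂ = 6e+09 · (1539.82)^(2/3) m ≈ 8.001e+11 m = 800.1 Gm.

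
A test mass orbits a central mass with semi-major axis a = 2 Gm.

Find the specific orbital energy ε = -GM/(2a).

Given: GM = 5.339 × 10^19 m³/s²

Convert to SI: a = 2 Gm = 2e+09 m.
ε = −GM / (2a).
ε = −5.339e+19 / (2 · 2e+09) J/kg ≈ -1.335e+10 J/kg = -13.35 GJ/kg.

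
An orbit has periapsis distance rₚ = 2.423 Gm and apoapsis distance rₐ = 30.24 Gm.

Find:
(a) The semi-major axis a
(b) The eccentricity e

Convert to SI: rₚ = 2.423 Gm = 2.423e+09 m; rₐ = 30.24 Gm = 3.024e+10 m.
(a) a = (rₚ + rₐ) / 2 = (2.423e+09 + 3.024e+10) / 2 ≈ 1.633e+10 m = 16.33 Gm.
(b) e = (rₐ − rₚ) / (rₐ + rₚ) = (3.024e+10 − 2.423e+09) / (3.024e+10 + 2.423e+09) ≈ 0.8516.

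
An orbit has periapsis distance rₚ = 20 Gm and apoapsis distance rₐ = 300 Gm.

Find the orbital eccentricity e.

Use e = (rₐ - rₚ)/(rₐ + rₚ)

Convert to SI: rₚ = 20 Gm = 2e+10 m; rₐ = 300 Gm = 3e+11 m.
e = (rₐ − rₚ) / (rₐ + rₚ).
e = (3e+11 − 2e+10) / (3e+11 + 2e+10) = 2.8e+11 / 3.2e+11 ≈ 0.875.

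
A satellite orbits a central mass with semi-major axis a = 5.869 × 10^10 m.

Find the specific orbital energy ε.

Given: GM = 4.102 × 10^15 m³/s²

ε = −GM / (2a).
ε = −4.102e+15 / (2 · 5.869e+10) J/kg ≈ -3.495e+04 J/kg = -34.95 kJ/kg.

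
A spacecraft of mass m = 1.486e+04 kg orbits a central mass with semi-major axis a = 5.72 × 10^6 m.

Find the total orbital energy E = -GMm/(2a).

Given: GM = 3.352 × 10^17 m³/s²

E = −GMm / (2a).
E = −3.352e+17 · 1.486e+04 / (2 · 5.72e+06) J ≈ -4.354e+14 J = -435.4 TJ.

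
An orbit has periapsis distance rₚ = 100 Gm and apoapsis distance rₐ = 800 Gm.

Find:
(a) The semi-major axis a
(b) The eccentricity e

Convert to SI: rₚ = 100 Gm = 1e+11 m; rₐ = 800 Gm = 8e+11 m.
(a) a = (rₚ + rₐ) / 2 = (1e+11 + 8e+11) / 2 ≈ 4.5e+11 m = 450 Gm.
(b) e = (rₐ − rₚ) / (rₐ + rₚ) = (8e+11 − 1e+11) / (8e+11 + 1e+11) ≈ 0.7778.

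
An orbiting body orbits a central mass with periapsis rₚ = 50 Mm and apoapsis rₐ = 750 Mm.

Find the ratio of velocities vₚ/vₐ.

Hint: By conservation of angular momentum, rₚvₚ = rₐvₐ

Convert to SI: rₚ = 50 Mm = 5e+07 m; rₐ = 750 Mm = 7.5e+08 m.
Conservation of angular momentum gives rₚvₚ = rₐvₐ, so vₚ/vₐ = rₐ/rₚ.
vₚ/vₐ = 7.5e+08 / 5e+07 ≈ 15.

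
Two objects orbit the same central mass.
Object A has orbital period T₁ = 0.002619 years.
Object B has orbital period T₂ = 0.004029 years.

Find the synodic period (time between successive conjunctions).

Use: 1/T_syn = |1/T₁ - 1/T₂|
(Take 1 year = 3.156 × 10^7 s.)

Convert to SI: T₁ = 0.002619 years = 82655.6 s; T₂ = 0.004029 years = 127155 s.
T_syn = |T₁ · T₂ / (T₁ − T₂)|.
T_syn = |82655.6 · 127155 / (82655.6 − 127155)| s ≈ 2.362e+05 s = 0.007484 years.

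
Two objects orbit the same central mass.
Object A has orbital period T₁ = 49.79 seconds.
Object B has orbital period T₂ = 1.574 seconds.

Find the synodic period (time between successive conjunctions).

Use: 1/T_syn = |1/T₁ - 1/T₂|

T_syn = |T₁ · T₂ / (T₁ − T₂)|.
T_syn = |49.79 · 1.574 / (49.79 − 1.574)| s ≈ 1.625 s = 1.625 seconds.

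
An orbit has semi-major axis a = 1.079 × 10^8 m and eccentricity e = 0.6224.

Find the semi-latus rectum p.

p = a (1 − e²).
p = 1.079e+08 · (1 − (0.6224)²) = 1.079e+08 · 0.612618 ≈ 6.61e+07 m = 6.61 × 10^7 m.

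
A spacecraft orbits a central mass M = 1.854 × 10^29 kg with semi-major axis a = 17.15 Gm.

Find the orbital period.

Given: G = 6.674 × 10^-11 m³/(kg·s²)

Convert to SI: a = 17.15 Gm = 1.715e+10 m.
GM = G · M = 6.674e-11 · 1.854e+29 = 1.23736e+19 m³/s².
Kepler's third law: T = 2π √(a³ / GM).
Substituting a = 1.715e+10 m and GM = 1.23736e+19 m³/s²:
T = 2π √((1.715e+10)³ / 1.23736e+19) s
T ≈ 4.012e+06 s = 46.43 days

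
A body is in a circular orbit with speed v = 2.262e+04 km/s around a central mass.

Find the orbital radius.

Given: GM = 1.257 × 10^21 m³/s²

Convert to SI: v = 2.262e+04 km/s = 2.262e+07 m/s.
For a circular orbit, v² = GM / r, so r = GM / v².
r = 1.257e+21 / (2.262e+07)² m ≈ 2.457e+06 m = 2.457 Mm.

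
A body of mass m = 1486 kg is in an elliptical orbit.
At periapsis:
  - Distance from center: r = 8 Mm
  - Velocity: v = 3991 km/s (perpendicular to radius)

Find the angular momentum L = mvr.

Convert to SI: r = 8 Mm = 8e+06 m; v = 3991 km/s = 3.991e+06 m/s.
Since v is perpendicular to r, L = m · v · r.
L = 1486 · 3.991e+06 · 8e+06 kg·m²/s ≈ 4.745e+16 kg·m²/s.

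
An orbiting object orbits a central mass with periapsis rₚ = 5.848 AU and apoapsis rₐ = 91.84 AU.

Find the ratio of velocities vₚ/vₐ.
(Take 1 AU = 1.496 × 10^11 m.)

Convert to SI: rₚ = 5.848 AU = 8.74861e+11 m; rₐ = 91.84 AU = 1.37393e+13 m.
Conservation of angular momentum gives rₚvₚ = rₐvₐ, so vₚ/vₐ = rₐ/rₚ.
vₚ/vₐ = 1.37393e+13 / 8.74861e+11 ≈ 15.7.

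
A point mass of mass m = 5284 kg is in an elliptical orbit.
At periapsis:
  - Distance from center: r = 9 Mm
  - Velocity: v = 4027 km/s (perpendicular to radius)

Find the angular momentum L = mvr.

Convert to SI: r = 9 Mm = 9e+06 m; v = 4027 km/s = 4.027e+06 m/s.
Since v is perpendicular to r, L = m · v · r.
L = 5284 · 4.027e+06 · 9e+06 kg·m²/s ≈ 1.915e+17 kg·m²/s.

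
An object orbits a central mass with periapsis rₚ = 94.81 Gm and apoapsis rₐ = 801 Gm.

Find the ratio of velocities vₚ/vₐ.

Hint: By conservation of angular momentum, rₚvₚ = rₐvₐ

Convert to SI: rₚ = 94.81 Gm = 9.481e+10 m; rₐ = 801 Gm = 8.01e+11 m.
Conservation of angular momentum gives rₚvₚ = rₐvₐ, so vₚ/vₐ = rₐ/rₚ.
vₚ/vₐ = 8.01e+11 / 9.481e+10 ≈ 8.448.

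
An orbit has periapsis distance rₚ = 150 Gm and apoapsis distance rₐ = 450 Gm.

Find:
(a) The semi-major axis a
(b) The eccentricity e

Convert to SI: rₚ = 150 Gm = 1.5e+11 m; rₐ = 450 Gm = 4.5e+11 m.
(a) a = (rₚ + rₐ) / 2 = (1.5e+11 + 4.5e+11) / 2 ≈ 3e+11 m = 300 Gm.
(b) e = (rₐ − rₚ) / (rₐ + rₚ) = (4.5e+11 − 1.5e+11) / (4.5e+11 + 1.5e+11) ≈ 0.5.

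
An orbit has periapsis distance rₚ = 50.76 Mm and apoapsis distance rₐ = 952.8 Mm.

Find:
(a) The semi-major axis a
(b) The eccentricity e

Convert to SI: rₚ = 50.76 Mm = 5.076e+07 m; rₐ = 952.8 Mm = 9.528e+08 m.
(a) a = (rₚ + rₐ) / 2 = (5.076e+07 + 9.528e+08) / 2 ≈ 5.018e+08 m = 501.8 Mm.
(b) e = (rₐ − rₚ) / (rₐ + rₚ) = (9.528e+08 − 5.076e+07) / (9.528e+08 + 5.076e+07) ≈ 0.8988.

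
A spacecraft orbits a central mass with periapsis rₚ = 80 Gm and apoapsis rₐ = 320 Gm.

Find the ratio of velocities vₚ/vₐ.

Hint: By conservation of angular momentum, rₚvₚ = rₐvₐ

Convert to SI: rₚ = 80 Gm = 8e+10 m; rₐ = 320 Gm = 3.2e+11 m.
Conservation of angular momentum gives rₚvₚ = rₐvₐ, so vₚ/vₐ = rₐ/rₚ.
vₚ/vₐ = 3.2e+11 / 8e+10 ≈ 4.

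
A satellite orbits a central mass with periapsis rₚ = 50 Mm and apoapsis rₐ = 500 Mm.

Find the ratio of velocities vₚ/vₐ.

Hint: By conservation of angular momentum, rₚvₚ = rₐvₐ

Convert to SI: rₚ = 50 Mm = 5e+07 m; rₐ = 500 Mm = 5e+08 m.
Conservation of angular momentum gives rₚvₚ = rₐvₐ, so vₚ/vₐ = rₐ/rₚ.
vₚ/vₐ = 5e+08 / 5e+07 ≈ 10.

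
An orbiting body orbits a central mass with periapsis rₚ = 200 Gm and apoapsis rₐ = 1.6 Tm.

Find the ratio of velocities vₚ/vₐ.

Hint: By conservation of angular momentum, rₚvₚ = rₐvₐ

Convert to SI: rₚ = 200 Gm = 2e+11 m; rₐ = 1.6 Tm = 1.6e+12 m.
Conservation of angular momentum gives rₚvₚ = rₐvₐ, so vₚ/vₐ = rₐ/rₚ.
vₚ/vₐ = 1.6e+12 / 2e+11 ≈ 8.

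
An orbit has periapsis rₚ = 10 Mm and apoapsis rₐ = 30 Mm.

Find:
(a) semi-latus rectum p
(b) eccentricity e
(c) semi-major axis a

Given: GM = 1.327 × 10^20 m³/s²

Convert to SI: rₚ = 10 Mm = 1e+07 m; rₐ = 30 Mm = 3e+07 m.
(a) From a = (rₚ + rₐ)/2 = 2e+07 m and e = (rₐ − rₚ)/(rₐ + rₚ) = 0.5, p = a(1 − e²) = 2e+07 · (1 − (0.5)²) ≈ 1.5e+07 m
(b) e = (rₐ − rₚ)/(rₐ + rₚ) = (3e+07 − 1e+07)/(3e+07 + 1e+07) ≈ 0.5
(c) a = (rₚ + rₐ)/2 = (1e+07 + 3e+07)/2 ≈ 2e+07 m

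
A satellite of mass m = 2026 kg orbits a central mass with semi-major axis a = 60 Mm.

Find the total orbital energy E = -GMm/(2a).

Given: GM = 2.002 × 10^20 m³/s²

Convert to SI: a = 60 Mm = 6e+07 m.
E = −GMm / (2a).
E = −2.002e+20 · 2026 / (2 · 6e+07) J ≈ -3.38e+15 J = -3.38 PJ.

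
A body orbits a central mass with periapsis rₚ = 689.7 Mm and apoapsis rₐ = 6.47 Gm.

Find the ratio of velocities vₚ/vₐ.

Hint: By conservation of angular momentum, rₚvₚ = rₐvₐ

Convert to SI: rₚ = 689.7 Mm = 6.897e+08 m; rₐ = 6.47 Gm = 6.47e+09 m.
Conservation of angular momentum gives rₚvₚ = rₐvₐ, so vₚ/vₐ = rₐ/rₚ.
vₚ/vₐ = 6.47e+09 / 6.897e+08 ≈ 9.381.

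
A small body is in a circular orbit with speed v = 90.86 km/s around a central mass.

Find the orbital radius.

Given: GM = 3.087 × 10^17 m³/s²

Convert to SI: v = 90.86 km/s = 90860 m/s.
For a circular orbit, v² = GM / r, so r = GM / v².
r = 3.087e+17 / (90860)² m ≈ 3.739e+07 m = 37.39 Mm.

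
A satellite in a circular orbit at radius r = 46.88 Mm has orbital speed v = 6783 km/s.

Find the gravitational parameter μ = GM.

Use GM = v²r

Convert to SI: r = 46.88 Mm = 4.688e+07 m; v = 6783 km/s = 6.783e+06 m/s.
For a circular orbit v² = GM/r, so GM = v² · r.
GM = (6.783e+06)² · 4.688e+07 m³/s² ≈ 2.157e+21 m³/s² = 2.157 × 10^21 m³/s².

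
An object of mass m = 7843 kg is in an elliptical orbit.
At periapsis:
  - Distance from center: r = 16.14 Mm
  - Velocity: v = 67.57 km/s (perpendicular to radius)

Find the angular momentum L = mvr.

Convert to SI: r = 16.14 Mm = 1.614e+07 m; v = 67.57 km/s = 67570 m/s.
Since v is perpendicular to r, L = m · v · r.
L = 7843 · 67570 · 1.614e+07 kg·m²/s ≈ 8.553e+15 kg·m²/s.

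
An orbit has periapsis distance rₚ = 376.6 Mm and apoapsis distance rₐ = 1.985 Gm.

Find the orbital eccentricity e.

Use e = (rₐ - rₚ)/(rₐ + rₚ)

Convert to SI: rₚ = 376.6 Mm = 3.766e+08 m; rₐ = 1.985 Gm = 1.985e+09 m.
e = (rₐ − rₚ) / (rₐ + rₚ).
e = (1.985e+09 − 3.766e+08) / (1.985e+09 + 3.766e+08) = 1.6084e+09 / 2.3616e+09 ≈ 0.6811.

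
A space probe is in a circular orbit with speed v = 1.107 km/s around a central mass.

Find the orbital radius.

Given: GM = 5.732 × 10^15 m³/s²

Convert to SI: v = 1.107 km/s = 1107 m/s.
For a circular orbit, v² = GM / r, so r = GM / v².
r = 5.732e+15 / (1107)² m ≈ 4.677e+09 m = 4.677 Gm.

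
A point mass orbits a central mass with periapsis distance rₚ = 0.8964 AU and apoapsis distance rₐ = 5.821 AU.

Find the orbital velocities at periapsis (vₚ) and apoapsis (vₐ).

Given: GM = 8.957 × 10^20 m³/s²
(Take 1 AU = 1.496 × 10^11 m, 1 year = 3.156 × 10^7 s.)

Convert to SI: rₚ = 0.8964 AU = 1.34101e+11 m; rₐ = 5.821 AU = 8.70822e+11 m.
Use the vis-viva equation v² = GM(2/r − 1/a) with a = (rₚ + rₐ)/2 = (1.34101e+11 + 8.70822e+11)/2 = 5.02462e+11 m.
vₚ = √(GM · (2/rₚ − 1/a)) = √(8.957e+20 · (2/1.34101e+11 − 1/5.02462e+11)) m/s ≈ 1.076e+05 m/s = 22.7 AU/year.
vₐ = √(GM · (2/rₐ − 1/a)) = √(8.957e+20 · (2/8.70822e+11 − 1/5.02462e+11)) m/s ≈ 1.657e+04 m/s = 3.495 AU/year.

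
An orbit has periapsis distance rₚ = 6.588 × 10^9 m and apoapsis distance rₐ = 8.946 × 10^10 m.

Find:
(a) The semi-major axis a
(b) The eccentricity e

(a) a = (rₚ + rₐ) / 2 = (6.588e+09 + 8.946e+10) / 2 ≈ 4.802e+10 m = 4.802 × 10^10 m.
(b) e = (rₐ − rₚ) / (rₐ + rₚ) = (8.946e+10 − 6.588e+09) / (8.946e+10 + 6.588e+09) ≈ 0.8628.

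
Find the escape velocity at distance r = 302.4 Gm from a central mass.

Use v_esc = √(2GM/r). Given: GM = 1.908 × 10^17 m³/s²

Convert to SI: r = 302.4 Gm = 3.024e+11 m.
Escape velocity comes from setting total energy to zero: ½v² − GM/r = 0 ⇒ v_esc = √(2GM / r).
v_esc = √(2 · 1.908e+17 / 3.024e+11) m/s ≈ 1123 m/s = 1.123 km/s.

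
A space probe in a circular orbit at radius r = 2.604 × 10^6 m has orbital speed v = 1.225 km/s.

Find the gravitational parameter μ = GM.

Convert to SI: v = 1.225 km/s = 1225 m/s.
For a circular orbit v² = GM/r, so GM = v² · r.
GM = (1225)² · 2.604e+06 m³/s² ≈ 3.908e+12 m³/s² = 3.908 × 10^12 m³/s².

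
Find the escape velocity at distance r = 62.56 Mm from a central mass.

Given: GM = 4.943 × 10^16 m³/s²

Convert to SI: r = 62.56 Mm = 6.256e+07 m.
Escape velocity comes from setting total energy to zero: ½v² − GM/r = 0 ⇒ v_esc = √(2GM / r).
v_esc = √(2 · 4.943e+16 / 6.256e+07) m/s ≈ 3.975e+04 m/s = 39.75 km/s.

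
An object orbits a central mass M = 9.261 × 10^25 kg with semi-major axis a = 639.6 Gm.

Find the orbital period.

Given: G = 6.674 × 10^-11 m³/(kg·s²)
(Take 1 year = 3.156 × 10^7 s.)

Convert to SI: a = 639.6 Gm = 6.396e+11 m.
GM = G · M = 6.674e-11 · 9.261e+25 = 6.18079e+15 m³/s².
Kepler's third law: T = 2π √(a³ / GM).
Substituting a = 6.396e+11 m and GM = 6.18079e+15 m³/s²:
T = 2π √((6.396e+11)³ / 6.18079e+15) s
T ≈ 4.088e+10 s = 1295 years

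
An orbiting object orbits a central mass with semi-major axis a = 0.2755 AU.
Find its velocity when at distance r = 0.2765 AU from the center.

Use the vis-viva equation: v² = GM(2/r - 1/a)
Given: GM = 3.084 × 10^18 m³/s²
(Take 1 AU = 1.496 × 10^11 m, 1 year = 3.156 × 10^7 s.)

Convert to SI: a = 0.2755 AU = 4.12148e+10 m; r = 0.2765 AU = 4.13644e+10 m.
Vis-viva: v = √(GM · (2/r − 1/a)).
2/r − 1/a = 2/4.13644e+10 − 1/4.12148e+10 = 2.40876e-11 m⁻¹.
v = √(3.084e+18 · 2.40876e-11) m/s ≈ 8619 m/s = 1.818 AU/year.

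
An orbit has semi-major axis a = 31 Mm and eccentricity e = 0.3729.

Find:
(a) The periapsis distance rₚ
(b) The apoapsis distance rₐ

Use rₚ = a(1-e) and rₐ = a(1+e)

Convert to SI: a = 31 Mm = 3.1e+07 m.
(a) rₚ = a(1 − e) = 3.1e+07 · (1 − 0.3729) = 3.1e+07 · 0.6271 ≈ 1.944e+07 m = 19.44 Mm.
(b) rₐ = a(1 + e) = 3.1e+07 · (1 + 0.3729) = 3.1e+07 · 1.3729 ≈ 4.256e+07 m = 42.56 Mm.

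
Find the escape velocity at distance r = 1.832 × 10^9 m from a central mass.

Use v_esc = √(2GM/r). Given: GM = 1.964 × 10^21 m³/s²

Escape velocity comes from setting total energy to zero: ½v² − GM/r = 0 ⇒ v_esc = √(2GM / r).
v_esc = √(2 · 1.964e+21 / 1.832e+09) m/s ≈ 1.464e+06 m/s = 1464 km/s.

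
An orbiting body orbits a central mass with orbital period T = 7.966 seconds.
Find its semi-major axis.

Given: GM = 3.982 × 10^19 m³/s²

Invert Kepler's third law: a = (GM · T² / (4π²))^(1/3).
Substituting T = 7.966 s and GM = 3.982e+19 m³/s²:
a = (3.982e+19 · (7.966)² / (4π²))^(1/3) m
a ≈ 4e+06 m = 4 Mm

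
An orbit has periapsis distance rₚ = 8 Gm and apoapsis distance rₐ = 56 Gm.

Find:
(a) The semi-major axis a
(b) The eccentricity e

Convert to SI: rₚ = 8 Gm = 8e+09 m; rₐ = 56 Gm = 5.6e+10 m.
(a) a = (rₚ + rₐ) / 2 = (8e+09 + 5.6e+10) / 2 ≈ 3.2e+10 m = 32 Gm.
(b) e = (rₐ − rₚ) / (rₐ + rₚ) = (5.6e+10 − 8e+09) / (5.6e+10 + 8e+09) ≈ 0.75.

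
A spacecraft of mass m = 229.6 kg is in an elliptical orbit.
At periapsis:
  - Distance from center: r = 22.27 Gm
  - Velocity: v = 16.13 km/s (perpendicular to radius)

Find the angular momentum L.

Convert to SI: r = 22.27 Gm = 2.227e+10 m; v = 16.13 km/s = 16130 m/s.
Since v is perpendicular to r, L = m · v · r.
L = 229.6 · 16130 · 2.227e+10 kg·m²/s ≈ 8.248e+16 kg·m²/s.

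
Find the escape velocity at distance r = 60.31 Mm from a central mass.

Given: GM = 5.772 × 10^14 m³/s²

Convert to SI: r = 60.31 Mm = 6.031e+07 m.
Escape velocity comes from setting total energy to zero: ½v² − GM/r = 0 ⇒ v_esc = √(2GM / r).
v_esc = √(2 · 5.772e+14 / 6.031e+07) m/s ≈ 4375 m/s = 4.375 km/s.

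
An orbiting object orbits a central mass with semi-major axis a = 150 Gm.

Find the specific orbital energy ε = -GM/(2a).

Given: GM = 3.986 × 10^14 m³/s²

Convert to SI: a = 150 Gm = 1.5e+11 m.
ε = −GM / (2a).
ε = −3.986e+14 / (2 · 1.5e+11) J/kg ≈ -1329 J/kg = -1.329 kJ/kg.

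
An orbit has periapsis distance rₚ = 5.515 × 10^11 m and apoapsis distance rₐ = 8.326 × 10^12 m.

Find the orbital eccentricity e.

e = (rₐ − rₚ) / (rₐ + rₚ).
e = (8.326e+12 − 5.515e+11) / (8.326e+12 + 5.515e+11) = 7.7745e+12 / 8.8775e+12 ≈ 0.8758.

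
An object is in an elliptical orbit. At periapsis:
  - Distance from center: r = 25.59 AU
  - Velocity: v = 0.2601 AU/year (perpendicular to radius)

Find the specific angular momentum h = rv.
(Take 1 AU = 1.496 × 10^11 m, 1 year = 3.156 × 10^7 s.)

Convert to SI: r = 25.59 AU = 3.82826e+12 m; v = 0.2601 AU/year = 1232.92 m/s.
With v perpendicular to r, h = r · v.
h = 3.82826e+12 · 1232.92 m²/s ≈ 4.72e+15 m²/s.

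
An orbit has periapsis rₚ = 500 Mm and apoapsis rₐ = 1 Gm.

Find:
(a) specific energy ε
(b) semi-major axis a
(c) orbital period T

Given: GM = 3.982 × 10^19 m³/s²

Convert to SI: rₚ = 500 Mm = 5e+08 m; rₐ = 1 Gm = 1e+09 m.
(a) With a = (rₚ + rₐ)/2 = 7.5e+08 m, ε = −GM/(2a) = −3.982e+19/(2 · 7.5e+08) J/kg ≈ -2.655e+10 J/kg
(b) a = (rₚ + rₐ)/2 = (5e+08 + 1e+09)/2 ≈ 7.5e+08 m
(c) With a = (rₚ + rₐ)/2 = 7.5e+08 m, T = 2π √(a³/GM) = 2π √((7.5e+08)³/3.982e+19) s ≈ 2.045e+04 s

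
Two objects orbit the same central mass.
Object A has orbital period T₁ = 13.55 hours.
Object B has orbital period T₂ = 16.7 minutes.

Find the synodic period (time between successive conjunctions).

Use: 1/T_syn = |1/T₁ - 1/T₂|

Convert to SI: T₁ = 13.55 hours = 48780 s; T₂ = 16.7 minutes = 1002 s.
T_syn = |T₁ · T₂ / (T₁ − T₂)|.
T_syn = |48780 · 1002 / (48780 − 1002)| s ≈ 1023 s = 17.05 minutes.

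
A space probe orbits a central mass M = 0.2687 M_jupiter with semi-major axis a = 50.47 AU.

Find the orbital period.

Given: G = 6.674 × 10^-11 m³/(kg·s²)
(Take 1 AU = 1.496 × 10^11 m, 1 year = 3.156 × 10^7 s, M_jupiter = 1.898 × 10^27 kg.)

Convert to SI: a = 50.47 AU = 7.55031e+12 m; M = 0.2687 M_jupiter = 5.09993e+26 kg.
GM = G · M = 6.674e-11 · 5.09993e+26 = 3.40369e+16 m³/s².
Kepler's third law: T = 2π √(a³ / GM).
Substituting a = 7.55031e+12 m and GM = 3.40369e+16 m³/s²:
T = 2π √((7.55031e+12)³ / 3.40369e+16) s
T ≈ 7.066e+11 s = 2.239e+04 years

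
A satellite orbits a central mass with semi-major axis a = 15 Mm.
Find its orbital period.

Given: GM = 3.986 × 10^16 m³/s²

Convert to SI: a = 15 Mm = 1.5e+07 m.
Kepler's third law: T = 2π √(a³ / GM).
Substituting a = 1.5e+07 m and GM = 3.986e+16 m³/s²:
T = 2π √((1.5e+07)³ / 3.986e+16) s
T ≈ 1828 s = 30.47 minutes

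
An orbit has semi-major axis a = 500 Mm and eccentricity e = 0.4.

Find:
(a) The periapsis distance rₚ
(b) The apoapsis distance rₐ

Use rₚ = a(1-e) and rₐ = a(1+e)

Convert to SI: a = 500 Mm = 5e+08 m.
(a) rₚ = a(1 − e) = 5e+08 · (1 − 0.4) = 5e+08 · 0.6 ≈ 3e+08 m = 300 Mm.
(b) rₐ = a(1 + e) = 5e+08 · (1 + 0.4) = 5e+08 · 1.4 ≈ 7e+08 m = 700 Mm.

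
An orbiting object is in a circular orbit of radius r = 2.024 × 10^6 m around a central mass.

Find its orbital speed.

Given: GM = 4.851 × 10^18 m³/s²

For a circular orbit, gravity supplies the centripetal force, so v = √(GM / r).
v = √(4.851e+18 / 2.024e+06) m/s ≈ 1.548e+06 m/s = 1548 km/s.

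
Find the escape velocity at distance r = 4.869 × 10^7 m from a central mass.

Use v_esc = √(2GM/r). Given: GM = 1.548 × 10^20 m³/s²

Escape velocity comes from setting total energy to zero: ½v² − GM/r = 0 ⇒ v_esc = √(2GM / r).
v_esc = √(2 · 1.548e+20 / 4.869e+07) m/s ≈ 2.522e+06 m/s = 2522 km/s.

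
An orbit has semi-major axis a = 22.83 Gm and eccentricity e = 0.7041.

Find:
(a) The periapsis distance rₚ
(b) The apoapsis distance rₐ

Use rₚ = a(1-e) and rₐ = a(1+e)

Convert to SI: a = 22.83 Gm = 2.283e+10 m.
(a) rₚ = a(1 − e) = 2.283e+10 · (1 − 0.7041) = 2.283e+10 · 0.2959 ≈ 6.755e+09 m = 6.755 Gm.
(b) rₐ = a(1 + e) = 2.283e+10 · (1 + 0.7041) = 2.283e+10 · 1.7041 ≈ 3.89e+10 m = 38.9 Gm.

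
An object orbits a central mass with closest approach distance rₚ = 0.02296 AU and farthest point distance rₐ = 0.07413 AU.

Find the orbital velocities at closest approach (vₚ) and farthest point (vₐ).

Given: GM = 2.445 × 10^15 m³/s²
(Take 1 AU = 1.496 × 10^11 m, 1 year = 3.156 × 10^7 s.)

Convert to SI: rₚ = 0.02296 AU = 3.43482e+09 m; rₐ = 0.07413 AU = 1.10898e+10 m.
Use the vis-viva equation v² = GM(2/r − 1/a) with a = (rₚ + rₐ)/2 = (3.43482e+09 + 1.10898e+10)/2 = 7.26233e+09 m.
vₚ = √(GM · (2/rₚ − 1/a)) = √(2.445e+15 · (2/3.43482e+09 − 1/7.26233e+09)) m/s ≈ 1043 m/s = 0.2199 AU/year.
vₐ = √(GM · (2/rₐ − 1/a)) = √(2.445e+15 · (2/1.10898e+10 − 1/7.26233e+09)) m/s ≈ 322.9 m/s = 0.06812 AU/year.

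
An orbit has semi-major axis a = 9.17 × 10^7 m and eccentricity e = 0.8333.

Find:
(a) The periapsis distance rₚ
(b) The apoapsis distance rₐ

(a) rₚ = a(1 − e) = 9.17e+07 · (1 − 0.8333) = 9.17e+07 · 0.1667 ≈ 1.529e+07 m = 1.529 × 10^7 m.
(b) rₐ = a(1 + e) = 9.17e+07 · (1 + 0.8333) = 9.17e+07 · 1.8333 ≈ 1.681e+08 m = 1.681 × 10^8 m.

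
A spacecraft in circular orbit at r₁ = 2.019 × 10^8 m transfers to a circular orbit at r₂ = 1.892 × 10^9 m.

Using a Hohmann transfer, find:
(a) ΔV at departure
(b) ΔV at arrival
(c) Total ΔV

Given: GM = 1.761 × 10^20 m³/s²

Transfer semi-major axis: a_t = (r₁ + r₂)/2 = (2.019e+08 + 1.892e+09)/2 = 1.04695e+09 m.
Circular speeds: v₁ = √(GM/r₁) = 933924 m/s, v₂ = √(GM/r₂) = 305084 m/s.
Transfer speeds (vis-viva v² = GM(2/r − 1/a_t)): v₁ᵗ = 1.25548e+06 m/s, v₂ᵗ = 133975 m/s.
(a) ΔV₁ = |v₁ᵗ − v₁| ≈ 3.216e+05 m/s = 321.6 km/s.
(b) ΔV₂ = |v₂ − v₂ᵗ| ≈ 1.711e+05 m/s = 171.1 km/s.
(c) ΔV_total = ΔV₁ + ΔV₂ ≈ 4.927e+05 m/s = 492.7 km/s.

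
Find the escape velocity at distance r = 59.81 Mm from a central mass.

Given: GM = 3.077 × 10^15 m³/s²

Convert to SI: r = 59.81 Mm = 5.981e+07 m.
Escape velocity comes from setting total energy to zero: ½v² − GM/r = 0 ⇒ v_esc = √(2GM / r).
v_esc = √(2 · 3.077e+15 / 5.981e+07) m/s ≈ 1.014e+04 m/s = 10.14 km/s.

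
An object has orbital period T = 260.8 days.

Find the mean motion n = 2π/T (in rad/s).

Convert to SI: T = 260.8 days = 2.25331e+07 s.
n = 2π / T.
n = 2π / 2.25331e+07 s ≈ 2.788e-07 rad/s.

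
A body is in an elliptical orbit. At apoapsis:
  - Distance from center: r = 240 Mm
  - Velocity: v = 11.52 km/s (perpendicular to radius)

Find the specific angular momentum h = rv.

Convert to SI: r = 240 Mm = 2.4e+08 m; v = 11.52 km/s = 11520 m/s.
With v perpendicular to r, h = r · v.
h = 2.4e+08 · 11520 m²/s ≈ 2.765e+12 m²/s.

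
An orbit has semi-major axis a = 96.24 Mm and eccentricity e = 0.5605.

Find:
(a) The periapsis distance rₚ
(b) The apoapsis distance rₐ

Convert to SI: a = 96.24 Mm = 9.624e+07 m.
(a) rₚ = a(1 − e) = 9.624e+07 · (1 − 0.5605) = 9.624e+07 · 0.4395 ≈ 4.23e+07 m = 42.3 Mm.
(b) rₐ = a(1 + e) = 9.624e+07 · (1 + 0.5605) = 9.624e+07 · 1.5605 ≈ 1.502e+08 m = 150.2 Mm.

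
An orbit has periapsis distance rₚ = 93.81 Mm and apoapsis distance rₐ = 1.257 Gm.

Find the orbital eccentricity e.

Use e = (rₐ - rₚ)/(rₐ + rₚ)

Convert to SI: rₚ = 93.81 Mm = 9.381e+07 m; rₐ = 1.257 Gm = 1.257e+09 m.
e = (rₐ − rₚ) / (rₐ + rₚ).
e = (1.257e+09 − 9.381e+07) / (1.257e+09 + 9.381e+07) = 1.16319e+09 / 1.35081e+09 ≈ 0.8611.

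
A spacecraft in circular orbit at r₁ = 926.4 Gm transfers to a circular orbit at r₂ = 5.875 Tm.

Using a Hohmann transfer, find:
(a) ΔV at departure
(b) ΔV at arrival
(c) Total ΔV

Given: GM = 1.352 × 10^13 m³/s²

Convert to SI: r₁ = 926.4 Gm = 9.264e+11 m; r₂ = 5.875 Tm = 5.875e+12 m.
Transfer semi-major axis: a_t = (r₁ + r₂)/2 = (9.264e+11 + 5.875e+12)/2 = 3.4007e+12 m.
Circular speeds: v₁ = √(GM/r₁) = 3.82023 m/s, v₂ = √(GM/r₂) = 1.517 m/s.
Transfer speeds (vis-viva v² = GM(2/r − 1/a_t)): v₁ᵗ = 5.02122 m/s, v₂ᵗ = 0.791771 m/s.
(a) ΔV₁ = |v₁ᵗ − v₁| ≈ 1.201 m/s = 1.201 m/s.
(b) ΔV₂ = |v₂ − v₂ᵗ| ≈ 0.7252 m/s = 0.7252 m/s.
(c) ΔV_total = ΔV₁ + ΔV₂ ≈ 1.926 m/s = 1.926 m/s.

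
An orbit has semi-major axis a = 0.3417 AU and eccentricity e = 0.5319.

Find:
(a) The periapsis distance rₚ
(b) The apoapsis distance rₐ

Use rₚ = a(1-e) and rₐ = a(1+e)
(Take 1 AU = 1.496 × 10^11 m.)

Convert to SI: a = 0.3417 AU = 5.11183e+10 m.
(a) rₚ = a(1 − e) = 5.11183e+10 · (1 − 0.5319) = 5.11183e+10 · 0.4681 ≈ 2.393e+10 m = 0.1599 AU.
(b) rₐ = a(1 + e) = 5.11183e+10 · (1 + 0.5319) = 5.11183e+10 · 1.5319 ≈ 7.831e+10 m = 0.5235 AU.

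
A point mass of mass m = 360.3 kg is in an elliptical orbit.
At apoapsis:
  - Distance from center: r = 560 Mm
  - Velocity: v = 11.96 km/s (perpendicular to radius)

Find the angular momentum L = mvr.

Convert to SI: r = 560 Mm = 5.6e+08 m; v = 11.96 km/s = 11960 m/s.
Since v is perpendicular to r, L = m · v · r.
L = 360.3 · 11960 · 5.6e+08 kg·m²/s ≈ 2.413e+15 kg·m²/s.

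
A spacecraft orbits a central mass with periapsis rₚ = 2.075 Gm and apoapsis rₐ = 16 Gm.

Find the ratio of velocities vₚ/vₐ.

Convert to SI: rₚ = 2.075 Gm = 2.075e+09 m; rₐ = 16 Gm = 1.6e+10 m.
Conservation of angular momentum gives rₚvₚ = rₐvₐ, so vₚ/vₐ = rₐ/rₚ.
vₚ/vₐ = 1.6e+10 / 2.075e+09 ≈ 7.711.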